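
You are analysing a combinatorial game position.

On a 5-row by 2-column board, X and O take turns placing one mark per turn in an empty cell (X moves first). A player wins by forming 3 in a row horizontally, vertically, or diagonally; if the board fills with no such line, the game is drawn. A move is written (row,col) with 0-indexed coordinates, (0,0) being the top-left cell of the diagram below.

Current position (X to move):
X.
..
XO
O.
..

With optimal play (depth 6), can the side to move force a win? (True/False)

p1 X@[X./../XO/O./..]: (0,1)[XX/../XO/O./..]+0 (1,0)[X./X./XO/O./..]+1* (1,1)[X./.X/XO/O./..]+0 (3,1)[X./../XO/OX/..]+0 (4,0)[X./../XO/O./X.]+0 (4,1)[X./../XO/O./.X]+0
p2 O@[X./X./XO/O./..] terminal -1; root [X./../XO/O./..] d6

X winning at [X./../XO/O./..]: True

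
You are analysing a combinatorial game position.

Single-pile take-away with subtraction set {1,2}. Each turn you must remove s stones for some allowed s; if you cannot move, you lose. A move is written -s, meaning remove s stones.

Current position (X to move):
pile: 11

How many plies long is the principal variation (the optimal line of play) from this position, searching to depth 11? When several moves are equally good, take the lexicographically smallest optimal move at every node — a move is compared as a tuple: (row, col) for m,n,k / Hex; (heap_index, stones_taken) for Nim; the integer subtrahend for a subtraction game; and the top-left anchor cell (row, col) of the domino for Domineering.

[11] X move#1: -1:-1/10, -2:+1/9*
[9] O move#2: -1:-1/8*, -2:-1/7
[8] X move#3: -1:-1/7, -2:+1/6*
[6] O move#4: -1:-1/5*, -2:-1/4
[5] X move#5: -1:-1/4, -2:+1/3*
[3] O move#6: -1:-1/2*, -2:-1/1
[2] X move#7: -1:-1/1, -2:+1/0*
[0] end (terminal -1, O#8); searched 11 to 11

PV length from [11]: 7 plies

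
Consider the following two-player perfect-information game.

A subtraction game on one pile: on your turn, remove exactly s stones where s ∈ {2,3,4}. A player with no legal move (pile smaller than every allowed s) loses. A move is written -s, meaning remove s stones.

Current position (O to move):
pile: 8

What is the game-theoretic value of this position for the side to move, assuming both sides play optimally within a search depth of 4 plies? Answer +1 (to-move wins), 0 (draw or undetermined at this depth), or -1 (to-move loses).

p1 O@[8]: -2[6]+1* -3[5]-1 -4[4]-1
p2 X@[6]: -2[4]-1* -3[3]-1 -4[2]-1
p3 O@[4]: -2[2]-1 -3[1]+1* -4[0]+1
p4 X@[1] terminal -1; root [8] d4

value(8, O) = +1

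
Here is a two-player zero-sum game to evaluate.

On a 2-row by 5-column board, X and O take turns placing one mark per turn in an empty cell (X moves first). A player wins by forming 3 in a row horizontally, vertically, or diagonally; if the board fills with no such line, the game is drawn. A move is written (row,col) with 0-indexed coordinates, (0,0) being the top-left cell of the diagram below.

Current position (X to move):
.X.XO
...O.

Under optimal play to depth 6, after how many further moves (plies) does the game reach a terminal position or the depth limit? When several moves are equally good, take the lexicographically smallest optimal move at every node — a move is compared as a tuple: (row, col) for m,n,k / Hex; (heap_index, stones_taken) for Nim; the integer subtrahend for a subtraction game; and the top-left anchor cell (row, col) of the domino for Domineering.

PV length from [.X.XO/...O.]: 1 ply

[.X.XO/...O.] X move#1: (0,0):+0/XX.XO/...O., (0,2):+1/.XXXO/...O.*, (1,0):+0/.X.XO/X..O., (1,1):+0/.X.XO/.X.O., (1,2):+0/.X.XO/..XO., (1,4):+0/.X.XO/...OX
[.XXXO/...O.] end (terminal -1, O#2); searched .X.XO/...O. to 6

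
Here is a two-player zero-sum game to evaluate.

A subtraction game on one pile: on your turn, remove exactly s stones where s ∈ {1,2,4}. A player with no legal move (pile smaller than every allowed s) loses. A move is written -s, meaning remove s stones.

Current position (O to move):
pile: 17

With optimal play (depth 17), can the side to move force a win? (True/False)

O winning at [17]: True

[17] O move#1: -1:-1/16, -2:+1/15*, -4:-1/13
[15] X move#2: -1:-1/14*, -2:-1/13, -4:-1/11
[14] O move#3: -1:-1/13, -2:+1/12*, -4:-1/10
[12] X move#4: -1:-1/11*, -2:-1/10, -4:-1/8
[11] O move#5: -1:-1/10, -2:+1/9*, -4:-1/7
[9] X move#6: -1:-1/8*, -2:-1/7, -4:-1/5
[8] O move#7: -1:-1/7, -2:+1/6*, -4:-1/4
[6] X move#8: -1:-1/5*, -2:-1/4, -4:-1/2
[5] O move#9: -1:-1/4, -2:+1/3*, -4:-1/1
[3] X move#10: -1:-1/2*, -2:-1/1
[2] O move#11: -1:-1/1, -2:+1/0*
[0] end (terminal -1, X#12); searched 17 to 17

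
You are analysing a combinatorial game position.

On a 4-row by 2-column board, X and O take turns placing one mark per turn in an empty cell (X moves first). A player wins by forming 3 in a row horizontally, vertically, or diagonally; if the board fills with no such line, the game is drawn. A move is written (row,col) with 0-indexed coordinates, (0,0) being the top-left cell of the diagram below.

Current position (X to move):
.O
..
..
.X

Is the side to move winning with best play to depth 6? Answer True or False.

p1 X@[.O/../../.X]: (0,0)[XO/../../.X]+0* (1,0)[.O/X./../.X]+0 (1,1)[.O/.X/../.X]+0 (2,0)[.O/../X./.X]+0 (2,1)[.O/../.X/.X]+0 (3,0)[.O/../../XX]+0
p2 O@[XO/../../.X]: (1,0)[XO/O./../.X]+0* (1,1)[XO/.O/../.X]+0 (2,0)[XO/../O./.X]+0 (2,1)[XO/../.O/.X]+0 (3,0)[XO/../../OX]+0
p3 X@[XO/O./../.X]: (1,1)[XO/OX/../.X]+0* (2,0)[XO/O./X./.X]+0 (2,1)[XO/O./.X/.X]+0 (3,0)[XO/O./../XX]+0
p4 O@[XO/OX/../.X]: (2,0)[XO/OX/O./.X]-1 (2,1)[XO/OX/.O/.X]+0* (3,0)[XO/OX/../OX]-1
p5 X@[XO/OX/.O/.X]: (2,0)[XO/OX/XO/.X]+0* (3,0)[XO/OX/.O/XX]+0
p6 O@[XO/OX/XO/.X]: (3,0)[XO/OX/XO/OX]+0*
p7 X@[XO/OX/XO/OX] terminal +0; root [.O/../../.X] d6

X winning at [.O/../../.X]: False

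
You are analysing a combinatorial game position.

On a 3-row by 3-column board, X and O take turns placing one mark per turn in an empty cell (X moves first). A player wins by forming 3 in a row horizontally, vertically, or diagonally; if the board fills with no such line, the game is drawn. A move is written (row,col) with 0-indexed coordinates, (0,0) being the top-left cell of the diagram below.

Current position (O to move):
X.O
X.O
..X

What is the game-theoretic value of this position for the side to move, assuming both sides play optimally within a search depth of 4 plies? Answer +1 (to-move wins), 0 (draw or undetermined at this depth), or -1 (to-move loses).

value(X.O/X.O/..X, O) = -1

ply 1, O at X.O/X.O/..X | (0,1)=-1→XOO/X.O/..X*; (1,1)=-1→X.O/XOO/..X; (2,0)=-1→X.O/X.O/O.X; (2,1)=-1→X.O/X.O/.OX
ply 2, X at XOO/X.O/..X | (1,1)=+1→XOO/XXO/..X*; (2,0)=+1→XOO/X.O/X.X; (2,1)=+1→XOO/X.O/.XX
ply 3: XOO/XXO/..X is terminal -1 (O); from X.O/X.O/..X depth 4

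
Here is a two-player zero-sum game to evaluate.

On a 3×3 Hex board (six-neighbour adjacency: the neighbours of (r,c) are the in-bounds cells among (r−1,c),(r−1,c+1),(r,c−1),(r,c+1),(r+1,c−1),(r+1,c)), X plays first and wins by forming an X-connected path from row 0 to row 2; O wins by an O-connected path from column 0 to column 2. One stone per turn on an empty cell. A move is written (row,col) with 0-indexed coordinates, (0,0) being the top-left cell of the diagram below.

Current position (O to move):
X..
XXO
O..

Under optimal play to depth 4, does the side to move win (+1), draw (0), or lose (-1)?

value(X../XXO/O.., O) = +1

ply 1, O at X../XXO/O.. | (0,1)=-1→XO./XXO/O..; (0,2)=-1→X.O/XXO/O..; (2,1)=+1→X../XXO/OO.*; (2,2)=-1→X../XXO/O.O
ply 2: X../XXO/OO. is terminal -1 (X); from X../XXO/O.. depth 4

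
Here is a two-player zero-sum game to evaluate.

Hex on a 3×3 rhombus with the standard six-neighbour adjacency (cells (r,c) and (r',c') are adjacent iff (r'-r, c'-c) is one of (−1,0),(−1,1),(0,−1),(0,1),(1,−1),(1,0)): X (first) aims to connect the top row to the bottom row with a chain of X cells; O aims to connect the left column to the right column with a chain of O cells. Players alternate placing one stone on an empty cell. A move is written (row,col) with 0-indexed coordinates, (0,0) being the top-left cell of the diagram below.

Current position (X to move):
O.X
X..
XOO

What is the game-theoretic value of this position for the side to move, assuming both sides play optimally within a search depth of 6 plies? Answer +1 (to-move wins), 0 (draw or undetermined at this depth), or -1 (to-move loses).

value(O.X/X../XOO, X) = +1

[O.X/X../XOO] X move#1: (0,1):+1/OXX/X../XOO*, (1,1):+1/O.X/XX./XOO, (1,2):+1/O.X/X.X/XOO
[OXX/X../XOO] end (terminal -1, O#2); searched O.X/X../XOO to 6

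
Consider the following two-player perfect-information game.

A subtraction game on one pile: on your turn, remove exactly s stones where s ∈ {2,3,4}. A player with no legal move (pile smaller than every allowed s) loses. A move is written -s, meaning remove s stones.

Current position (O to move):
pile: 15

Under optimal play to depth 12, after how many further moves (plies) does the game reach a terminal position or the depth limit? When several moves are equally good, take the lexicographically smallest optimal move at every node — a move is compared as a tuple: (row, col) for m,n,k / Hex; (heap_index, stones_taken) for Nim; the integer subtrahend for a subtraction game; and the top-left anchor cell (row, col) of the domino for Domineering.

PV length from [15]: 5 plies

ply 1, O at 15 | -2=+1→13*; -3=+1→12; -4=-1→11
ply 2, X at 13 | -2=-1→11*; -3=-1→10; -4=-1→9
ply 3, O at 11 | -2=-1→9; -3=-1→8; -4=+1→7*
ply 4, X at 7 | -2=-1→5*; -3=-1→4; -4=-1→3
ply 5, O at 5 | -2=-1→3; -3=-1→2; -4=+1→1*
ply 6: 1 is terminal -1 (X); from 15 depth 12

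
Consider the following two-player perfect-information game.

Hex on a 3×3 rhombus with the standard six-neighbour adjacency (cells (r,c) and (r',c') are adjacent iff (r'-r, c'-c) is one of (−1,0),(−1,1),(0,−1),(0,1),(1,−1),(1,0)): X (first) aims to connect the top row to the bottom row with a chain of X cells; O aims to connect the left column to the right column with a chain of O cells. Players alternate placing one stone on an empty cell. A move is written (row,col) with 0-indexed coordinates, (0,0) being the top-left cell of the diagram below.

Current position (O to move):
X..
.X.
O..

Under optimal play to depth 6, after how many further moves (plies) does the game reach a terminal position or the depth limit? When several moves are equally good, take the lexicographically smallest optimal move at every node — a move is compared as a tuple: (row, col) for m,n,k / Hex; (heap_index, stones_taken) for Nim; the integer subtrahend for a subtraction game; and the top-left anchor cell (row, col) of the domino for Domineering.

[X../.X./O..] O move#1: (0,1):-1/XO./.X./O.., (0,2):-1/X.O/.X./O.., (1,0):-1/X../OX./O.., (1,2):-1/X../.XO/O.., (2,1):+1/X../.X./OO.*, (2,2):-1/X../.X./O.O
[X../.X./OO.] X move#2: (0,1):-1/XX./.X./OO.*, (0,2):-1/X.X/.X./OO., (1,0):-1/X../XX./OO., (1,2):-1/X../.XX/OO., (2,2):-1/X../.X./OOX
[XX./.X./OO.] O move#3: (0,2):+1/XXO/.X./OO.*, (1,0):+1/XX./OX./OO., (1,2):+1/XX./.XO/OO., (2,2):+1/XX./.X./OOO
[XXO/.X./OO.] X move#4: (1,0):-1/XXO/XX./OO.*, (1,2):-1/XXO/.XX/OO., (2,2):-1/XXO/.X./OOX
[XXO/XX./OO.] O move#5: (1,2):+1/XXO/XXO/OO.*, (2,2):+1/XXO/XX./OOO
[XXO/XXO/OO.] end (terminal -1, X#6); searched X../.X./O.. to 6

PV length from [X../.X./O..]: 5 plies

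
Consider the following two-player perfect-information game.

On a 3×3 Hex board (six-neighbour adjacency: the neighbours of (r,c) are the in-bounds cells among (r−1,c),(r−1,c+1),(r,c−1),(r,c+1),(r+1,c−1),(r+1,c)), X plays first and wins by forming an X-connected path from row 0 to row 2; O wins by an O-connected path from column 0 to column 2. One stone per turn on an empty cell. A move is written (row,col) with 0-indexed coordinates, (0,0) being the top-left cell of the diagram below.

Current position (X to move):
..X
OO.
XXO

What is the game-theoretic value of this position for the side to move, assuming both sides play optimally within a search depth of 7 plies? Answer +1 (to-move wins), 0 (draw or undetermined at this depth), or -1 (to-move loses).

value(..X/OO./XXO, X) = +1

p1 X@[..X/OO./XXO]: (0,0)[X.X/OO./XXO]-1 (0,1)[.XX/OO./XXO]-1 (1,2)[..X/OOX/XXO]+1*
p2 O@[..X/OOX/XXO] terminal -1; root [..X/OO./XXO] d7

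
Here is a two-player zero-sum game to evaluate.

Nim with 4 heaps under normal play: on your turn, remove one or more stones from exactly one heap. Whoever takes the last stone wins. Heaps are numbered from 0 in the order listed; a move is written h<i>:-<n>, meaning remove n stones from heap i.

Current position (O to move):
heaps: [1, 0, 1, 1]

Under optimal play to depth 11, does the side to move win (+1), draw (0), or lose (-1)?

p1 O@[(1,0,1,1)]: h0:-1[(0,0,1,1)]+1* h2:-1[(1,0,0,1)]+1 h3:-1[(1,0,1,0)]+1
p2 X@[(0,0,1,1)]: h2:-1[(0,0,0,1)]-1* h3:-1[(0,0,1,0)]-1
p3 O@[(0,0,0,1)]: h3:-1[(0,0,0,0)]+1*
p4 X@[(0,0,0,0)] terminal -1; root [(1,0,1,1)] d11

value((1,0,1,1), O) = +1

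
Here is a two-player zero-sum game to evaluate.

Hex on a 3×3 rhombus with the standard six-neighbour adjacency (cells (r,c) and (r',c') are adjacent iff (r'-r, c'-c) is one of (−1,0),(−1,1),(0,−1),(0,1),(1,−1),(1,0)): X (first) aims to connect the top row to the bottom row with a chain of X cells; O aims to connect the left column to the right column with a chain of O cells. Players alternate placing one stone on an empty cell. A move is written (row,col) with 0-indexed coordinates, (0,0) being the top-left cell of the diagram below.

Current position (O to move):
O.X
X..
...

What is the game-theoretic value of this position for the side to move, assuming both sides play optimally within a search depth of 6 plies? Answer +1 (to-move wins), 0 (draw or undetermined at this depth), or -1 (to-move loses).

[O.X/X../...] O move#1: (0,1):-1/OOX/X../...*, (1,1):-1/O.X/XO./..., (1,2):-1/O.X/X.O/..., (2,0):-1/O.X/X../O.., (2,1):-1/O.X/X../.O., (2,2):-1/O.X/X../..O
[OOX/X../...] X move#2: (1,1):+1/OOX/XX./...*, (1,2):+1/OOX/X.X/..., (2,0):+1/OOX/X../X.., (2,1):+1/OOX/X../.X., (2,2):+1/OOX/X../..X
[OOX/XX./...] O move#3: (1,2):-1/OOX/XXO/...*, (2,0):-1/OOX/XX./O.., (2,1):-1/OOX/XX./.O., (2,2):-1/OOX/XX./..O
[OOX/XXO/...] X move#4: (2,0):+1/OOX/XXO/X..*, (2,1):+1/OOX/XXO/.X., (2,2):+1/OOX/XXO/..X
[OOX/XXO/X..] end (terminal -1, O#5); searched O.X/X../... to 6

value(O.X/X../..., O) = -1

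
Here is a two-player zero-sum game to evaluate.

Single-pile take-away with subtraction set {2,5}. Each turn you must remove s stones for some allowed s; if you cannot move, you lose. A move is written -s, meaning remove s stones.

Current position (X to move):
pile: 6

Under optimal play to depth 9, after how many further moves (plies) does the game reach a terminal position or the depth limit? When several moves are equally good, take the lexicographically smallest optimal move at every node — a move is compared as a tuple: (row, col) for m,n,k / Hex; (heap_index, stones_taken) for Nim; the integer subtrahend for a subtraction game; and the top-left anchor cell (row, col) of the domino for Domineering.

PV length from [6]: 3 plies

p1 X@[6]: -2[4]+1* -5[1]+1
p2 O@[4]: -2[2]-1*
p3 X@[2]: -2[0]+1*
p4 O@[0] terminal -1; root [6] d9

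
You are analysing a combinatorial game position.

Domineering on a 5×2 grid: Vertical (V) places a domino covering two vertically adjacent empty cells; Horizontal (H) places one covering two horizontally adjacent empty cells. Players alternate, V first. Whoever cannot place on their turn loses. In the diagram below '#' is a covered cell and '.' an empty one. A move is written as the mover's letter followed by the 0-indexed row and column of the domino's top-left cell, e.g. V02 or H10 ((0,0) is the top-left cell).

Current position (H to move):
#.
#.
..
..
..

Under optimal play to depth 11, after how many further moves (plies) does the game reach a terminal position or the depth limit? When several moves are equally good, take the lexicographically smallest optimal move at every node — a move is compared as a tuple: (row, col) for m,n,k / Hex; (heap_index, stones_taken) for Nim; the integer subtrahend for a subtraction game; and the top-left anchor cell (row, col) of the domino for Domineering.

ply 1, H at #./#./../../.. | H20=-1→#./#./##/../..; H30=+1→#./#./../##/..*; H40=-1→#./#./../../##
ply 2, V at #./#./../##/.. | V01=-1→##/##/../##/..*; V11=-1→#./##/.#/##/..
ply 3, H at ##/##/../##/.. | H20=+1→##/##/##/##/..*; H40=+1→##/##/../##/##
ply 4: ##/##/##/##/.. is terminal -1 (V); from #./#./../../.. depth 11

PV length from [#./#./../../..]: 3 plies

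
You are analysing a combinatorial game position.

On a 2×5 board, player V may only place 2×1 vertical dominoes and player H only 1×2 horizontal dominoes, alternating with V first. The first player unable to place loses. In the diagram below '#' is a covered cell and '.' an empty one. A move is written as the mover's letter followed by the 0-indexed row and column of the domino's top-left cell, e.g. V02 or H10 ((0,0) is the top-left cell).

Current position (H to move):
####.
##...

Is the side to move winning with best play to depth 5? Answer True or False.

[####./##...] H move#1: H12:-1/####./####., H13:+1/####./##.##*
[####./##.##] end (terminal -1, V#2); searched ####./##... to 5

H winning at [####./##...]: True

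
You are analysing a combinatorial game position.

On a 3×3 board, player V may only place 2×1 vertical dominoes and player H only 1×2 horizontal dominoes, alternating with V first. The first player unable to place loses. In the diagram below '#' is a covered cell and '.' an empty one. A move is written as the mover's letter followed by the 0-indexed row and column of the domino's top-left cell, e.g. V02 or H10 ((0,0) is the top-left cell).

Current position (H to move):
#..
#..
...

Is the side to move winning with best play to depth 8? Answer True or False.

H winning at [#../#../...]: True

ply 1, H at #../#../... | H01=-1→###/#../...; H11=+1→#../###/...*; H20=-1→#../#../##.; H21=-1→#../#../.##
ply 2: #../###/... is terminal -1 (V); from #../#../... depth 8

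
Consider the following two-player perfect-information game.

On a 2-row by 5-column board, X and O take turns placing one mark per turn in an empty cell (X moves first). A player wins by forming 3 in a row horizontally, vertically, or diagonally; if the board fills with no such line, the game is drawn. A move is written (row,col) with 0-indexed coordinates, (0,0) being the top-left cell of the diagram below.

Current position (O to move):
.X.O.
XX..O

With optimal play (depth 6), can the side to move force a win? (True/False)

O winning at [.X.O./XX..O]: False

ply 1, O at .X.O./XX..O | (0,0)=-1→OX.O./XX..O; (0,2)=-1→.XOO./XX..O; (0,4)=-1→.X.OO/XX..O; (1,2)=+0→.X.O./XXO.O*; (1,3)=-1→.X.O./XX.OO
ply 2, X at .X.O./XXO.O | (0,0)=-1→XX.O./XXO.O; (0,2)=-1→.XXO./XXO.O; (0,4)=-1→.X.OX/XXO.O; (1,3)=+0→.X.O./XXOXO*
ply 3, O at .X.O./XXOXO | (0,0)=+0→OX.O./XXOXO*; (0,2)=+0→.XOO./XXOXO; (0,4)=+0→.X.OO/XXOXO
ply 4, X at OX.O./XXOXO | (0,2)=+0→OXXO./XXOXO*; (0,4)=+0→OX.OX/XXOXO
ply 5, O at OXXO./XXOXO | (0,4)=+0→OXXOO/XXOXO*
ply 6: OXXOO/XXOXO is terminal +0 (X); from .X.O./XX..O depth 6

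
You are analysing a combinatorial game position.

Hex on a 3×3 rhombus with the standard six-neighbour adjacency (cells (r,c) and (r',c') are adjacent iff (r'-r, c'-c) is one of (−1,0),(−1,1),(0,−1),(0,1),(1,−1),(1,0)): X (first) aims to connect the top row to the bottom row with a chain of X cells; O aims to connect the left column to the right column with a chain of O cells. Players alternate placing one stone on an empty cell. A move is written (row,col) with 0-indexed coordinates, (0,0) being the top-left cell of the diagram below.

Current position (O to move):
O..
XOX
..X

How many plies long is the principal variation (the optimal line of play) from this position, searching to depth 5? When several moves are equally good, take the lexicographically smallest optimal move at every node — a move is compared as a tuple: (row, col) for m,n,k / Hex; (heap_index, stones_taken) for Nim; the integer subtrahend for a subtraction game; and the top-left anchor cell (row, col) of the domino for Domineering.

p1 O@[O../XOX/..X]: (0,1)[OO./XOX/..X]-1 (0,2)[O.O/XOX/..X]+1* (2,0)[O../XOX/O.X]-1 (2,1)[O../XOX/.OX]-1
p2 X@[O.O/XOX/..X]: (0,1)[OXO/XOX/..X]-1* (2,0)[O.O/XOX/X.X]-1 (2,1)[O.O/XOX/.XX]-1
p3 O@[OXO/XOX/..X]: (2,0)[OXO/XOX/O.X]+1* (2,1)[OXO/XOX/.OX]-1
p4 X@[OXO/XOX/O.X] terminal -1; root [O../XOX/..X] d5

PV length from [O../XOX/..X]: 3 plies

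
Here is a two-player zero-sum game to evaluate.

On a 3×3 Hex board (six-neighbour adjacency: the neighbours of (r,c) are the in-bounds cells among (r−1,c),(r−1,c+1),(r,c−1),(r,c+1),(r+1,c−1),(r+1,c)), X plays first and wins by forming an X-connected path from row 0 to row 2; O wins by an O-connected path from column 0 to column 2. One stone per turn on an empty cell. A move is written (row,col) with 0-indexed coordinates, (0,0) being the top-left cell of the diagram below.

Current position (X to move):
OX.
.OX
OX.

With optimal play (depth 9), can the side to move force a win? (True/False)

X winning at [OX./.OX/OX.]: True

ply 1, X at OX./.OX/OX. | (0,2)=+1→OXX/.OX/OX.*; (1,0)=-1→OX./XOX/OX.; (2,2)=-1→OX./.OX/OXX
ply 2: OXX/.OX/OX. is terminal -1 (O); from OX./.OX/OX. depth 9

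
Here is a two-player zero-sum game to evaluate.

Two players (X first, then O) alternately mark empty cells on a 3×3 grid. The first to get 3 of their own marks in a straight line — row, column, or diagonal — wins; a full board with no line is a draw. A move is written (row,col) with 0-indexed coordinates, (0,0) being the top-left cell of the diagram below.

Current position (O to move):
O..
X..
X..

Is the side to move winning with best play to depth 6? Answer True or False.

O winning at [O../X../X..]: True

ply 1, O at O../X../X.. | (0,1)=+1→OO./X../X..*; (0,2)=+1→O.O/X../X..; (1,1)=+0→O../XO./X..; (1,2)=+0→O../X.O/X..; (2,1)=-1→O../X../XO.; (2,2)=-1→O../X../X.O
ply 2, X at OO./X../X.. | (0,2)=-1→OOX/X../X..*; (1,1)=-1→OO./XX./X..; (1,2)=-1→OO./X.X/X..; (2,1)=-1→OO./X../XX.; (2,2)=-1→OO./X../X.X
ply 3, O at OOX/X../X.. | (1,1)=+1→OOX/XO./X..*; (1,2)=-1→OOX/X.O/X..; (2,1)=-1→OOX/X../XO.; (2,2)=-1→OOX/X../X.O
ply 4, X at OOX/XO./X.. | (1,2)=-1→OOX/XOX/X..*; (2,1)=-1→OOX/XO./XX.; (2,2)=-1→OOX/XO./X.X
ply 5, O at OOX/XOX/X.. | (2,1)=+1→OOX/XOX/XO.*; (2,2)=+1→OOX/XOX/X.O
ply 6: OOX/XOX/XO. is terminal -1 (X); from O../X../X.. depth 6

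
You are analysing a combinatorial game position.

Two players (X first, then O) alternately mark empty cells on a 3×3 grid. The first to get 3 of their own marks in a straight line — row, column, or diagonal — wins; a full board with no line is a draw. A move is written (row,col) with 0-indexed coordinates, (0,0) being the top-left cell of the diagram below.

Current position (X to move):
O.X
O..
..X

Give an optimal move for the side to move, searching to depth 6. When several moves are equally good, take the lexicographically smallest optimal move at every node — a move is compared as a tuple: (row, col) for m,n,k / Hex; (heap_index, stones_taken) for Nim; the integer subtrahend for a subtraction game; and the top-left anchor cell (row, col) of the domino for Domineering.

X's best at [O.X/O../..X]: (1,2)

[O.X/O../..X] X move#1: (0,1):-1/OXX/O../..X, (1,1):-1/O.X/OX./..X, (1,2):+1/O.X/O.X/..X*, (2,0):+1/O.X/O../X.X, (2,1):-1/O.X/O../.XX
[O.X/O.X/..X] end (terminal -1, O#2); searched O.X/O../..X to 6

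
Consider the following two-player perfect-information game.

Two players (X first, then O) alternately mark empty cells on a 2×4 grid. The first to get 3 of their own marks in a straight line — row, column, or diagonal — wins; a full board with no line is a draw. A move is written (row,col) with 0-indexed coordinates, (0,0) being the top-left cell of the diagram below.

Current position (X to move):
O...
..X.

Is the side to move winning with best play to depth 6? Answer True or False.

ply 1, X at O.../..X. | (0,1)=+0→OX../..X.; (0,2)=+0→O.X./..X.; (0,3)=+0→O..X/..X.; (1,0)=+0→O.../X.X.; (1,1)=+1→O.../.XX.*; (1,3)=+0→O.../..XX
ply 2, O at O.../.XX. | (0,1)=-1→OO../.XX.*; (0,2)=-1→O.O./.XX.; (0,3)=-1→O..O/.XX.; (1,0)=-1→O.../OXX.; (1,3)=-1→O.../.XXO
ply 3, X at OO../.XX. | (0,2)=+1→OOX./.XX.*; (0,3)=-1→OO.X/.XX.; (1,0)=+1→OO../XXX.; (1,3)=+1→OO../.XXX
ply 4, O at OOX./.XX. | (0,3)=-1→OOXO/.XX.*; (1,0)=-1→OOX./OXX.; (1,3)=-1→OOX./.XXO
ply 5, X at OOXO/.XX. | (1,0)=+1→OOXO/XXX.*; (1,3)=+1→OOXO/.XXX
ply 6: OOXO/XXX. is terminal -1 (O); from O.../..X. depth 6

X winning at [O.../..X.]: True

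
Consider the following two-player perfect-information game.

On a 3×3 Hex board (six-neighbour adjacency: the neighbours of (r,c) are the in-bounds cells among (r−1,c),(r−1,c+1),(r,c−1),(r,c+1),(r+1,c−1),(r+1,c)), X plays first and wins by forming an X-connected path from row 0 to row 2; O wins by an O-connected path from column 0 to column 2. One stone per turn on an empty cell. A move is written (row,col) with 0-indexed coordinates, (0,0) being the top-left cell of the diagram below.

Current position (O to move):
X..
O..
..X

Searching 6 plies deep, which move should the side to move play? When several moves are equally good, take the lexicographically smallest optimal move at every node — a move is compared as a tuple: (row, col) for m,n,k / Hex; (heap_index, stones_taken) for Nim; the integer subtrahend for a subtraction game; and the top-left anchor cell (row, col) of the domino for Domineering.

O's best at [X../O../..X]: (0,2)

p1 O@[X../O../..X]: (0,1)[XO./O../..X]-1 (0,2)[X.O/O../..X]+1* (1,1)[X../OO./..X]+1 (1,2)[X../O.O/..X]-1 (2,0)[X../O../O.X]-1 (2,1)[X../O../.OX]-1
p2 X@[X.O/O../..X]: (0,1)[XXO/O../..X]-1* (1,1)[X.O/OX./..X]-1 (1,2)[X.O/O.X/..X]-1 (2,0)[X.O/O../X.X]-1 (2,1)[X.O/O../.XX]-1
p3 O@[XXO/O../..X]: (1,1)[XXO/OO./..X]+1* (1,2)[XXO/O.O/..X]-1 (2,0)[XXO/O../O.X]-1 (2,1)[XXO/O../.OX]-1
p4 X@[XXO/OO./..X] terminal -1; root [X../O../..X] d6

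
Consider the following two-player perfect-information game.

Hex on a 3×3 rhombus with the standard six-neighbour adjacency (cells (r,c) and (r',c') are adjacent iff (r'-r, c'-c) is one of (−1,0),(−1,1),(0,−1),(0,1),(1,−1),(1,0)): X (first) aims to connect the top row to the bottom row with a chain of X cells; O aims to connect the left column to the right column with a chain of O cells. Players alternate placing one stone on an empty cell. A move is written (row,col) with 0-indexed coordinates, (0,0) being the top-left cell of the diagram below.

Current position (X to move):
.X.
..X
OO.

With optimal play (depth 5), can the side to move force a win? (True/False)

[.X./..X/OO.] X move#1: (0,0):-1/XX./..X/OO., (0,2):-1/.XX/..X/OO., (1,0):-1/.X./X.X/OO., (1,1):-1/.X./.XX/OO., (2,2):+1/.X./..X/OOX*
[.X./..X/OOX] O move#2: (0,0):-1/OX./..X/OOX*, (0,2):-1/.XO/..X/OOX, (1,0):-1/.X./O.X/OOX, (1,1):-1/.X./.OX/OOX
[OX./..X/OOX] X move#3: (0,2):+1/OXX/..X/OOX*, (1,0):+1/OX./X.X/OOX, (1,1):+1/OX./.XX/OOX
[OXX/..X/OOX] end (terminal -1, O#4); searched .X./..X/OO. to 5

X winning at [.X./..X/OO.]: True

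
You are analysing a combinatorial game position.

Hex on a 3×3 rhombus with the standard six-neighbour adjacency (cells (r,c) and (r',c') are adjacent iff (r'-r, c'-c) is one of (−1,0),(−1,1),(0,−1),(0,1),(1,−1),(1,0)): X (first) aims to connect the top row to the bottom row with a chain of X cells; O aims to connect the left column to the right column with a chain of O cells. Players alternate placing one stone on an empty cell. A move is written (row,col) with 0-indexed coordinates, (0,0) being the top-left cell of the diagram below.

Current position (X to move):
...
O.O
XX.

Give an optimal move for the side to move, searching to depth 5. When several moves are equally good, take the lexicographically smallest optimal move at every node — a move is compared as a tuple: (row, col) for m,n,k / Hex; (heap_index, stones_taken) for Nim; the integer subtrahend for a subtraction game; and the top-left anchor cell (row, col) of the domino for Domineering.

X's best at [.../O.O/XX.]: (1,1)

[.../O.O/XX.] X move#1: (0,0):-1/X../O.O/XX., (0,1):-1/.X./O.O/XX., (0,2):-1/..X/O.O/XX., (1,1):+1/.../OXO/XX.*, (2,2):-1/.../O.O/XXX
[.../OXO/XX.] O move#2: (0,0):-1/O../OXO/XX.*, (0,1):-1/.O./OXO/XX., (0,2):-1/..O/OXO/XX., (2,2):-1/.../OXO/XXO
[O../OXO/XX.] X move#3: (0,1):+1/OX./OXO/XX.*, (0,2):+1/O.X/OXO/XX., (2,2):+1/O../OXO/XXX
[OX./OXO/XX.] end (terminal -1, O#4); searched .../O.O/XX. to 5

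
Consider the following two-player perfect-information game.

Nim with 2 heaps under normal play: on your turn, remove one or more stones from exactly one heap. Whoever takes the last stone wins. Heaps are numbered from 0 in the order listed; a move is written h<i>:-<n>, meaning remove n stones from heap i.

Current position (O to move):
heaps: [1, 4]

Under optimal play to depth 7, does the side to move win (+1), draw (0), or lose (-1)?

[(1,4)] O move#1: h0:-1:-1/(0,4), h1:-1:-1/(1,3), h1:-2:-1/(1,2), h1:-3:+1/(1,1)*, h1:-4:-1/(1,0)
[(1,1)] X move#2: h0:-1:-1/(0,1)*, h1:-1:-1/(1,0)
[(0,1)] O move#3: h1:-1:+1/(0,0)*
[(0,0)] end (terminal -1, X#4); searched (1,4) to 7

value((1,4), O) = +1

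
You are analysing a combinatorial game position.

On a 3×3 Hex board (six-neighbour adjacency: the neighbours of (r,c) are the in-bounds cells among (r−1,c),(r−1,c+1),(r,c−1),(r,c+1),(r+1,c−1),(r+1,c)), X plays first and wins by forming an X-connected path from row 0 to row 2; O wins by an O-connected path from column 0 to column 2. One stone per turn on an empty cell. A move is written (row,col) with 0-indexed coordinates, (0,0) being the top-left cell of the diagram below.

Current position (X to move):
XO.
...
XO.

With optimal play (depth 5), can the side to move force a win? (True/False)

X winning at [XO./.../XO.]: True

[XO./.../XO.] X move#1: (0,2):+1/XOX/.../XO.*, (1,0):+1/XO./X../XO., (1,1):+1/XO./.X./XO., (1,2):+1/XO./..X/XO., (2,2):+1/XO./.../XOX
[XOX/.../XO.] O move#2: (1,0):-1/XOX/O../XO.*, (1,1):-1/XOX/.O./XO., (1,2):-1/XOX/..O/XO., (2,2):-1/XOX/.../XOO
[XOX/O../XO.] X move#3: (1,1):+1/XOX/OX./XO.*, (1,2):+1/XOX/O.X/XO., (2,2):+1/XOX/O../XOX
[XOX/OX./XO.] end (terminal -1, O#4); searched XO./.../XO. to 5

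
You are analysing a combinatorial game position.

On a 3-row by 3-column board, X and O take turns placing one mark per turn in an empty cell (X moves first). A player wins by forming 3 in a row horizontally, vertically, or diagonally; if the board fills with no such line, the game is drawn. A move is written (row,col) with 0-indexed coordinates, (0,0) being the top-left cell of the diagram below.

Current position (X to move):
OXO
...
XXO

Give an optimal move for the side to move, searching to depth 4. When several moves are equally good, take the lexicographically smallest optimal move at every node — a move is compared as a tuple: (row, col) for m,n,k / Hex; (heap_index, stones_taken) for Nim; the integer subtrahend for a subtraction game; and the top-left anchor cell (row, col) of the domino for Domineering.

ply 1, X at OXO/.../XXO | (1,0)=-1→OXO/X../XXO; (1,1)=+1→OXO/.X./XXO*; (1,2)=-1→OXO/..X/XXO
ply 2: OXO/.X./XXO is terminal -1 (O); from OXO/.../XXO depth 4

X's best at [OXO/.../XXO]: (1,1)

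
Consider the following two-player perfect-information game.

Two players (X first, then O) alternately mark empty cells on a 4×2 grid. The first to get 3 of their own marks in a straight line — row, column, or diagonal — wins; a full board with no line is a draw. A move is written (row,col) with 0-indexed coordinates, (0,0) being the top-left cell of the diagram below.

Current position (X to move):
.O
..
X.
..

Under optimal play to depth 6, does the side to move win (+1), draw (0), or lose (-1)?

p1 X@[.O/../X./..]: (0,0)[XO/../X./..]+0 (1,0)[.O/X./X./..]+1* (1,1)[.O/.X/X./..]+0 (2,1)[.O/../XX/..]+0 (3,0)[.O/../X./X.]+0 (3,1)[.O/../X./.X]+0
p2 O@[.O/X./X./..]: (0,0)[OO/X./X./..]-1* (1,1)[.O/XO/X./..]-1 (2,1)[.O/X./XO/..]-1 (3,0)[.O/X./X./O.]-1 (3,1)[.O/X./X./.O]-1
p3 X@[OO/X./X./..]: (1,1)[OO/XX/X./..]+0 (2,1)[OO/X./XX/..]+0 (3,0)[OO/X./X./X.]+1* (3,1)[OO/X./X./.X]+0
p4 O@[OO/X./X./X.] terminal -1; root [.O/../X./..] d6

value(.O/../X./.., X) = +1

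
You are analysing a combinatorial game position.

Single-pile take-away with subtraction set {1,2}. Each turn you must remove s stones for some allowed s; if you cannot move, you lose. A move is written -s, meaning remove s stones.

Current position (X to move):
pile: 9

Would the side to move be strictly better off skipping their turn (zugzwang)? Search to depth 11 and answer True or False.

p1 X@[9]: -1[8]-1* -2[7]-1
p2 O@[8]: -1[7]-1 -2[6]+1*
p3 X@[6]: -1[5]-1* -2[4]-1
p4 O@[5]: -1[4]-1 -2[3]+1*
p5 X@[3]: -1[2]-1* -2[1]-1
p6 O@[2]: -1[1]-1 -2[0]+1*
p7 X@[0] terminal -1; root [9] d11
suppose X passes — search the same position with O to move:
pass> p1 O@[9]: -1[8]-1* -2[7]-1
pass> p2 X@[8]: -1[7]-1 -2[6]+1*
pass> p3 O@[6]: -1[5]-1* -2[4]-1
pass> p4 X@[5]: -1[4]-1 -2[3]+1*
pass> p5 O@[3]: -1[2]-1* -2[1]-1
pass> p6 X@[2]: -1[1]-1 -2[0]+1*
pass> p7 O@[0] terminal -1; root [9] d11
for X: play -1, pass +1

zugzwang(9, X) = True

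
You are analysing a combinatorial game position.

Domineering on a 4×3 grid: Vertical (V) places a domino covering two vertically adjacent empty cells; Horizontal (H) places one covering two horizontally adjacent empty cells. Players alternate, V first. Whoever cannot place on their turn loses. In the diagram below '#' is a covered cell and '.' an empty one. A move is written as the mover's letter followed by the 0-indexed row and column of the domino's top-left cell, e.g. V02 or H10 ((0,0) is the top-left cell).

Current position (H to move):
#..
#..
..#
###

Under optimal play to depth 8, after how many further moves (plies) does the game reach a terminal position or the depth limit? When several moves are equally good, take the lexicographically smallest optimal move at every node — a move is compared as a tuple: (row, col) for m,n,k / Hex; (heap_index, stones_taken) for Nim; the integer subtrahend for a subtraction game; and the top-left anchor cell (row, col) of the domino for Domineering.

PV length from [#../#../..#/###]: 1 ply

p1 H@[#../#../..#/###]: H01[###/#../..#/###]-1 H11[#../###/..#/###]+1* H20[#../#../###/###]-1
p2 V@[#../###/..#/###] terminal -1; root [#../#../..#/###] d8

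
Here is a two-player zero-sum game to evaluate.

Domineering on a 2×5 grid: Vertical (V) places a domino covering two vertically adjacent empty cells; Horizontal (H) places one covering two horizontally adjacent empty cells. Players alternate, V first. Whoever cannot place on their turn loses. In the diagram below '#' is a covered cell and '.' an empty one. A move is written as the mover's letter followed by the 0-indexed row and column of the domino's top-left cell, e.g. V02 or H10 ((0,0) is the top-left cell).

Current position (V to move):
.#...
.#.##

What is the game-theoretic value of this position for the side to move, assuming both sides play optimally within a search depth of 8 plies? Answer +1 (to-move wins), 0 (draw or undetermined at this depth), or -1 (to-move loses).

value(.#.../.#.##, V) = +1

[.#.../.#.##] V move#1: V00:-1/##.../##.##, V02:+1/.##../.####*
[.##../.####] H move#2: H03:-1/.####/.####*
[.####/.####] V move#3: V00:+1/#####/#####*
[#####/#####] end (terminal -1, H#4); searched .#.../.#.## to 8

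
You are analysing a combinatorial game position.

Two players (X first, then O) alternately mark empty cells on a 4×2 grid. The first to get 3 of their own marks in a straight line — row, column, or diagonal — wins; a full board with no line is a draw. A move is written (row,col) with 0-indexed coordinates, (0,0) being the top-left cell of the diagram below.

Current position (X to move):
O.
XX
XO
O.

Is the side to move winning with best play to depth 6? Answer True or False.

p1 X@[O./XX/XO/O.]: (0,1)[OX/XX/XO/O.]+0* (3,1)[O./XX/XO/OX]+0
p2 O@[OX/XX/XO/O.]: (3,1)[OX/XX/XO/OO]+0*
p3 X@[OX/XX/XO/OO] terminal +0; root [O./XX/XO/O.] d6

X winning at [O./XX/XO/O.]: False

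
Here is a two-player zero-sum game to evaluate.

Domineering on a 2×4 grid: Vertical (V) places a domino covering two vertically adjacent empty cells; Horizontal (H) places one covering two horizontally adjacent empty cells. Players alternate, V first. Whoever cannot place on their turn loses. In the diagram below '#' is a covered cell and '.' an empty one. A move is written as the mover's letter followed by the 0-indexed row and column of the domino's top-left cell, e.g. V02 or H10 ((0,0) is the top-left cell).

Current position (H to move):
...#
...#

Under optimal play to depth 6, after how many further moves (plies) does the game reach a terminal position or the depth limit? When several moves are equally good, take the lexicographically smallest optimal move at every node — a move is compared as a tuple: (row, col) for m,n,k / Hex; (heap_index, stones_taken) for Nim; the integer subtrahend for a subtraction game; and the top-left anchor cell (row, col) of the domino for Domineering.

PV length from [...#/...#]: 3 plies

p1 H@[...#/...#]: H00[##.#/...#]+1* H01[.###/...#]+1 H10[...#/##.#]+1 H11[...#/.###]+1
p2 V@[##.#/...#]: V02[####/..##]-1*
p3 H@[####/..##]: H10[####/####]+1*
p4 V@[####/####] terminal -1; root [...#/...#] d6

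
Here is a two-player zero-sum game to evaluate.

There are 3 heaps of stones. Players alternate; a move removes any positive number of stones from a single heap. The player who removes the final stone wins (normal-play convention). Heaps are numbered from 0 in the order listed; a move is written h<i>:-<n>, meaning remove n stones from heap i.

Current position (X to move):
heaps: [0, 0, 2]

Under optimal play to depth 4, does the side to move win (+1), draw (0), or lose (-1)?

[(0,0,2)] X move#1: h2:-1:-1/(0,0,1), h2:-2:+1/(0,0,0)*
[(0,0,0)] end (terminal -1, O#2); searched (0,0,2) to 4

value((0,0,2), X) = +1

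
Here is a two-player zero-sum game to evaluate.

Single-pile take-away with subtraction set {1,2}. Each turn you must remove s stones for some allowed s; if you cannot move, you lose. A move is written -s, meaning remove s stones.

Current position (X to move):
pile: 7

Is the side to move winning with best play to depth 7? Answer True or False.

ply 1, X at 7 | -1=+1→6*; -2=-1→5
ply 2, O at 6 | -1=-1→5*; -2=-1→4
ply 3, X at 5 | -1=-1→4; -2=+1→3*
ply 4, O at 3 | -1=-1→2*; -2=-1→1
ply 5, X at 2 | -1=-1→1; -2=+1→0*
ply 6: 0 is terminal -1 (O); from 7 depth 7

X winning at [7]: True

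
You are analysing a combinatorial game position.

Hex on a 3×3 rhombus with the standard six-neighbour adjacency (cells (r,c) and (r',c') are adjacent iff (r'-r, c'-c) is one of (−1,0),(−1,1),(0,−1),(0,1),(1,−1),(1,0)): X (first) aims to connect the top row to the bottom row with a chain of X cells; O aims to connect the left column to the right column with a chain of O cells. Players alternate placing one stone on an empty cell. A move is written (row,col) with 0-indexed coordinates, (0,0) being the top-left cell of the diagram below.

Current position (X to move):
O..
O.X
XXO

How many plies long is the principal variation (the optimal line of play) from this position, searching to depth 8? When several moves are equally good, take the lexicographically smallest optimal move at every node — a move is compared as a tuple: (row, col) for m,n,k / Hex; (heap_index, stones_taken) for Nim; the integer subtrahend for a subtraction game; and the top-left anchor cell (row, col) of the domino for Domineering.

[O../O.X/XXO] X move#1: (0,1):+1/OX./O.X/XXO*, (0,2):+1/O.X/O.X/XXO, (1,1):+1/O../OXX/XXO
[OX./O.X/XXO] O move#2: (0,2):-1/OXO/O.X/XXO*, (1,1):-1/OX./OOX/XXO
[OXO/O.X/XXO] X move#3: (1,1):+1/OXO/OXX/XXO*
[OXO/OXX/XXO] end (terminal -1, O#4); searched O../O.X/XXO to 8

PV length from [O../O.X/XXO]: 3 plies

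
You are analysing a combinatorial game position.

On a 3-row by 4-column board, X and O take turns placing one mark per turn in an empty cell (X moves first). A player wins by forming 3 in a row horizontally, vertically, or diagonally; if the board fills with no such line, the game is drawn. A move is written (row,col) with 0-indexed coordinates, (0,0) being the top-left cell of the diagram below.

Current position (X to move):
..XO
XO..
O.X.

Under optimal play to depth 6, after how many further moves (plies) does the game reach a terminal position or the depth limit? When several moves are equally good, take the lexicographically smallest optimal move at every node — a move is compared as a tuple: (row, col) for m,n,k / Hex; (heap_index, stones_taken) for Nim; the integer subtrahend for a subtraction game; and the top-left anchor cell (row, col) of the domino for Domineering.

[..XO/XO../O.X.] X move#1: (0,0):+1/X.XO/XO../O.X.*, (0,1):+1/.XXO/XO../O.X., (1,2):+1/..XO/XOX./O.X., (1,3):+0/..XO/XO.X/O.X., (2,1):+1/..XO/XO../OXX., (2,3):+1/..XO/XO../O.XX
[X.XO/XO../O.X.] O move#2: (0,1):-1/XOXO/XO../O.X.*, (1,2):-1/X.XO/XOO./O.X., (1,3):-1/X.XO/XO.O/O.X., (2,1):-1/X.XO/XO../OOX., (2,3):-1/X.XO/XO../O.XO
[XOXO/XO../O.X.] X move#3: (1,2):+1/XOXO/XOX./O.X.*, (1,3):-1/XOXO/XO.X/O.X., (2,1):+1/XOXO/XO../OXX., (2,3):-1/XOXO/XO../O.XX
[XOXO/XOX./O.X.] end (terminal -1, O#4); searched ..XO/XO../O.X. to 6

PV length from [..XO/XO../O.X.]: 3 plies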